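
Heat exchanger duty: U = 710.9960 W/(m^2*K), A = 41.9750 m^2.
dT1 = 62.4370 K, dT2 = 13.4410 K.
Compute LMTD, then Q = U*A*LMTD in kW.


LMTD = 31.9016 K
Q = 710.9960 * 41.9750 * 31.9016 = 952072.8127 W = 952.0728 kW

952.0728 kW


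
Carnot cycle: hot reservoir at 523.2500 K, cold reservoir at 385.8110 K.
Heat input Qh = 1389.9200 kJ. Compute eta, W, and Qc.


eta = 1 - 385.8110/523.2500 = 0.2627
W = 0.2627 * 1389.9200 = 365.0821 kJ
Qc = 1389.9200 - 365.0821 = 1024.8379 kJ

eta = 26.2664%, W = 365.0821 kJ, Qc = 1024.8379 kJ


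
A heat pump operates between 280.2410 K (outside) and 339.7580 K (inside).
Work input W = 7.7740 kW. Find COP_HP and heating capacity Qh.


COP = 339.7580 / 59.5170 = 5.7086
Qh = 5.7086 * 7.7740 = 44.3786 kW

COP = 5.7086, Qh = 44.3786 kW


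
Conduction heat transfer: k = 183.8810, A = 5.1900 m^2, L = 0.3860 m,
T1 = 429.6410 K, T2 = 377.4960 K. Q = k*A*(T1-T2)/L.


dT = 52.1450 K
Q = 183.8810 * 5.1900 * 52.1450 / 0.3860 = 128922.7563 W

128922.7563 W


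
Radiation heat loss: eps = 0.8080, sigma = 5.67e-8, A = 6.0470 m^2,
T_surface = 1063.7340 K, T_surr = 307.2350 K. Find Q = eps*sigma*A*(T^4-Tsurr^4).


T^4 = 1.2804e+12
Tsurr^4 = 8.9101e+09
Q = 0.8080 * 5.67e-8 * 6.0470 * 1.2715e+12 = 352235.9709 W

352235.9709 W


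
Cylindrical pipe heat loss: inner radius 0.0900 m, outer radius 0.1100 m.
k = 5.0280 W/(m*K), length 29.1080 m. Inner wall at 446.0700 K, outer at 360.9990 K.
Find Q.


dT = 85.0710 K
ln(ro/ri) = 0.2007
Q = 2*pi*5.0280*29.1080*85.0710 / 0.2007 = 389838.8217 W

389838.8217 W


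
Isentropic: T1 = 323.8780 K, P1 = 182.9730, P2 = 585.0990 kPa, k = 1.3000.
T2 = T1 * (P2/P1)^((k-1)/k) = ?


(k-1)/k = 0.2308
(P2/P1)^exp = 1.3077
T2 = 323.8780 * 1.3077 = 423.5294 K

423.5294 K


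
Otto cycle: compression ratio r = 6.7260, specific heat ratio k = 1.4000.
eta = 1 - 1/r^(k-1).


r^(k-1) = 2.1434
eta = 1 - 1/2.1434 = 0.5335 = 53.3451%

53.3451%


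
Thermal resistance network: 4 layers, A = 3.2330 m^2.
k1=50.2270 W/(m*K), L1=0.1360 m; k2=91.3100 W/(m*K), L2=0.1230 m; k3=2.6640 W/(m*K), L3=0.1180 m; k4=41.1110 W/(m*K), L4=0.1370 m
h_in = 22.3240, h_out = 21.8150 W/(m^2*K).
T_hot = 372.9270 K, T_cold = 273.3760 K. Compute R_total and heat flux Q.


R_conv_in = 1/(22.3240*3.2330) = 0.0139
R_1 = 0.1360/(50.2270*3.2330) = 0.0008
R_2 = 0.1230/(91.3100*3.2330) = 0.0004
R_3 = 0.1180/(2.6640*3.2330) = 0.0137
R_4 = 0.1370/(41.1110*3.2330) = 0.0010
R_conv_out = 1/(21.8150*3.2330) = 0.0142
R_total = 0.0440 K/W
Q = 99.5510 / 0.0440 = 2261.4995 W

R_total = 0.0440 K/W, Q = 2261.4995 W


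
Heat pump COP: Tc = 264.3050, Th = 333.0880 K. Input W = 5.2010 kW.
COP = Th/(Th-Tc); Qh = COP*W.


COP = 333.0880 / 68.7830 = 4.8426
Qh = 4.8426 * 5.2010 = 25.1863 kW

COP = 4.8426, Qh = 25.1863 kW


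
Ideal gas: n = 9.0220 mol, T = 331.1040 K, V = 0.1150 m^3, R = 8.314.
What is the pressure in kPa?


P = nRT/V = 9.0220 * 8.314 * 331.1040 / 0.1150
= 24835.7495 / 0.1150 = 215963.0389 Pa = 215.9630 kPa

215.9630 kPa


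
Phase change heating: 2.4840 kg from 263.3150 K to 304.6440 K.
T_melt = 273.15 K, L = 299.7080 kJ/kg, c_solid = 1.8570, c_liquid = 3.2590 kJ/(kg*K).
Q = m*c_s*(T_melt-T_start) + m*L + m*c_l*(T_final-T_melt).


Q1 (sensible, solid) = 2.4840 * 1.8570 * 9.8350 = 45.3668 kJ
Q2 (latent) = 2.4840 * 299.7080 = 744.4747 kJ
Q3 (sensible, liquid) = 2.4840 * 3.2590 * 31.4940 = 254.9551 kJ
Q_total = 1044.7966 kJ

1044.7966 kJ


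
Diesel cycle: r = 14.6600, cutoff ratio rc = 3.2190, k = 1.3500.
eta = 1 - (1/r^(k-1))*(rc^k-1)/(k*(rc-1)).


r^(k-1) = 2.5595
rc^k = 4.8464
eta = 0.4983 = 49.8326%

49.8326%


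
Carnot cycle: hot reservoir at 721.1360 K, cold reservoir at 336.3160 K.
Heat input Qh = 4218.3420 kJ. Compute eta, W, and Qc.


eta = 1 - 336.3160/721.1360 = 0.5336
W = 0.5336 * 4218.3420 = 2251.0350 kJ
Qc = 4218.3420 - 2251.0350 = 1967.3070 kJ

eta = 53.3630%, W = 2251.0350 kJ, Qc = 1967.3070 kJ


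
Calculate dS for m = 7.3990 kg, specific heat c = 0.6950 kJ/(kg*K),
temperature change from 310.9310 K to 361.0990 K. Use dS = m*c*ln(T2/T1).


T2/T1 = 1.1613
ln(T2/T1) = 0.1496
dS = 7.3990 * 0.6950 * 0.1496 = 0.7692 kJ/K

0.7692 kJ/K


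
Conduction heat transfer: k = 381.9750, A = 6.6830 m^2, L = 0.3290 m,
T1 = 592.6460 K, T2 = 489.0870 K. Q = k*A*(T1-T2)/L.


dT = 103.5590 K
Q = 381.9750 * 6.6830 * 103.5590 / 0.3290 = 803523.0709 W

803523.0709 W


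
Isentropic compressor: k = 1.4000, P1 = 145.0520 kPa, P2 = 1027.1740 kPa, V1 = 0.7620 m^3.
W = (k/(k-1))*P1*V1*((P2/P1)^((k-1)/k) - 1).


(k-1)/k = 0.2857
(P2/P1)^exp = 1.7494
W = 3.5000 * 145.0520 * 0.7620 * (1.7494 - 1) = 289.9119 kJ

289.9119 kJ


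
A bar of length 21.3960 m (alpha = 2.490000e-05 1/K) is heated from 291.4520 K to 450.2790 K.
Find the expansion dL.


dT = 158.8270 K
dL = 2.490000e-05 * 21.3960 * 158.8270 = 0.084617 m
L_final = 21.480617 m

dL = 0.084617 m


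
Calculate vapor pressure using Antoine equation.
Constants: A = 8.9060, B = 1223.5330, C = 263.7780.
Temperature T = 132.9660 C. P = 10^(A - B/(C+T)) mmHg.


C+T = 396.7440
B/(C+T) = 3.0839
log10(P) = 8.9060 - 3.0839 = 5.8221
P = 10^5.8221 = 663841.2926 mmHg

663841.2926 mmHg


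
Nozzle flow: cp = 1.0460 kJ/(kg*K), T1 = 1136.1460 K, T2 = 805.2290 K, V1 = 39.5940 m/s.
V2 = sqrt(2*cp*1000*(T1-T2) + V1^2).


dT = 330.9170 K
2*cp*1000*dT = 692278.3640
V1^2 = 1567.6848
V2 = sqrt(693846.0488) = 832.9742 m/s

832.9742 m/s


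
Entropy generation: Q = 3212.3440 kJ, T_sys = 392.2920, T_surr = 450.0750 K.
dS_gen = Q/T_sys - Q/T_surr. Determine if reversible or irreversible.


dS_sys = 3212.3440/392.2920 = 8.1887 kJ/K
dS_surr = -3212.3440/450.0750 = -7.1374 kJ/K
dS_gen = 8.1887 - 7.1374 = 1.0513 kJ/K (irreversible)

dS_gen = 1.0513 kJ/K, irreversible


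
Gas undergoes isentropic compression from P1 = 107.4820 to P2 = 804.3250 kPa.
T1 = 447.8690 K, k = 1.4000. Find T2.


(k-1)/k = 0.2857
(P2/P1)^exp = 1.7772
T2 = 447.8690 * 1.7772 = 795.9626 K

795.9626 K


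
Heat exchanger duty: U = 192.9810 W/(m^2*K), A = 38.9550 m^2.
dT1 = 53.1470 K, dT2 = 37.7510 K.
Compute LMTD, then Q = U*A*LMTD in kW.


LMTD = 45.0110 K
Q = 192.9810 * 38.9550 * 45.0110 = 338373.5889 W = 338.3736 kW

338.3736 kW


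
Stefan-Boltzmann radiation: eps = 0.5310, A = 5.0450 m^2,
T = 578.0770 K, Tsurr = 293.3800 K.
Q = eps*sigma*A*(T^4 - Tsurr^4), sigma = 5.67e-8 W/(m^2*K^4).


T^4 = 1.1167e+11
Tsurr^4 = 7.4084e+09
Q = 0.5310 * 5.67e-8 * 5.0450 * 1.0426e+11 = 15836.8935 W

15836.8935 W


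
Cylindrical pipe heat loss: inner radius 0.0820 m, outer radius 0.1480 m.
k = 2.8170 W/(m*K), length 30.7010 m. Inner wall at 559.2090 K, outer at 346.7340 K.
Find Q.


dT = 212.4750 K
ln(ro/ri) = 0.5905
Q = 2*pi*2.8170*30.7010*212.4750 / 0.5905 = 195529.5054 W

195529.5054 W


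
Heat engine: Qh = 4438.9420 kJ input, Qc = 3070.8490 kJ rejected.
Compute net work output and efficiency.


W = 4438.9420 - 3070.8490 = 1368.0930 kJ
eta = 1368.0930 / 4438.9420 = 0.3082 = 30.8202%

W = 1368.0930 kJ, eta = 30.8202%


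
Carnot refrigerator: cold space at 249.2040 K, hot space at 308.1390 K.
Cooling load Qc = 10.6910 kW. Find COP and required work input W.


COP = 249.2040 / 58.9350 = 4.2285
W = 10.6910 / 4.2285 = 2.5283 kW

COP = 4.2285, W = 2.5283 kW


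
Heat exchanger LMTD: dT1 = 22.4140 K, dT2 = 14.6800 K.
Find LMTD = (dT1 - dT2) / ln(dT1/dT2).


dT1/dT2 = 1.5268
ln(dT1/dT2) = 0.4232
LMTD = 7.7340 / 0.4232 = 18.2751 K

18.2751 K


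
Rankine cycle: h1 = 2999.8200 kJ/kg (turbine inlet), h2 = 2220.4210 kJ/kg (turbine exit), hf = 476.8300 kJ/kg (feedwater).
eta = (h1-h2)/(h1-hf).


W = 779.3990 kJ/kg
Q_in = 2522.9900 kJ/kg
eta = 0.3089 = 30.8919%

eta = 30.8919%


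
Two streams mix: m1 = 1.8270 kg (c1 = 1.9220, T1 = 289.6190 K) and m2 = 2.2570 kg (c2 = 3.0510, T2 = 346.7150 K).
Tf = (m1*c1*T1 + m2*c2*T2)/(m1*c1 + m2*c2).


num = 3404.5120
den = 10.3976
Tf = 327.4324 K

327.4324 K


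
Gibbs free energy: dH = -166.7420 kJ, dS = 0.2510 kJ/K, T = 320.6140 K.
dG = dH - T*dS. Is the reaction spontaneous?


T*dS = 320.6140 * 0.2510 = 80.4741 kJ
dG = -166.7420 - 80.4741 = -247.2161 kJ (spontaneous)

dG = -247.2161 kJ, spontaneous


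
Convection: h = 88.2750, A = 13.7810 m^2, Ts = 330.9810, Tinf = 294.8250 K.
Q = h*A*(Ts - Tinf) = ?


dT = 36.1560 K
Q = 88.2750 * 13.7810 * 36.1560 = 43984.4167 W

43984.4167 W


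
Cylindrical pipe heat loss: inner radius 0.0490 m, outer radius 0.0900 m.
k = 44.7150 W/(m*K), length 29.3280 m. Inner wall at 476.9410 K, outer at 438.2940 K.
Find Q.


dT = 38.6470 K
ln(ro/ri) = 0.6080
Q = 2*pi*44.7150*29.3280*38.6470 / 0.6080 = 523763.6452 W

523763.6452 W


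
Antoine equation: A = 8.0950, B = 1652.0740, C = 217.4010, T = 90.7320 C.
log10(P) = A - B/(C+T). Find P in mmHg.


C+T = 308.1330
B/(C+T) = 5.3616
log10(P) = 8.0950 - 5.3616 = 2.7334
P = 10^2.7334 = 541.3007 mmHg

541.3007 mmHg


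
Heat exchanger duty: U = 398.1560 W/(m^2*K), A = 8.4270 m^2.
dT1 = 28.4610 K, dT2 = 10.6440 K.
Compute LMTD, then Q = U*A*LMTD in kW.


LMTD = 18.1152 K
Q = 398.1560 * 8.4270 * 18.1152 = 60781.2362 W = 60.7812 kW

60.7812 kW


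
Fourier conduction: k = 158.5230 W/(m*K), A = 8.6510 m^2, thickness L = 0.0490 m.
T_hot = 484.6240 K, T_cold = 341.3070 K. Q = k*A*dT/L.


dT = 143.3170 K
Q = 158.5230 * 8.6510 * 143.3170 / 0.0490 = 4011069.8343 W

4011069.8343 W


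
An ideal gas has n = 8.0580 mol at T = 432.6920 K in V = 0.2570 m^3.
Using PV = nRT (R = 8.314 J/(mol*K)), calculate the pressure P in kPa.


P = nRT/V = 8.0580 * 8.314 * 432.6920 / 0.2570
= 28987.8596 / 0.2570 = 112793.2279 Pa = 112.7932 kPa

112.7932 kPa


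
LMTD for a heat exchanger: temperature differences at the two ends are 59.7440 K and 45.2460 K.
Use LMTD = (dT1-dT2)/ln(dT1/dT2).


dT1/dT2 = 1.3204
ln(dT1/dT2) = 0.2780
LMTD = 14.4980 / 0.2780 = 52.1596 K

52.1596 K


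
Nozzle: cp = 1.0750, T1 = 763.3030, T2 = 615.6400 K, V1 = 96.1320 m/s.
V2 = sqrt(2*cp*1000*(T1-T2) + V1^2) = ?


dT = 147.6630 K
2*cp*1000*dT = 317475.4500
V1^2 = 9241.3614
V2 = sqrt(326716.8114) = 571.5915 m/s

571.5915 m/s


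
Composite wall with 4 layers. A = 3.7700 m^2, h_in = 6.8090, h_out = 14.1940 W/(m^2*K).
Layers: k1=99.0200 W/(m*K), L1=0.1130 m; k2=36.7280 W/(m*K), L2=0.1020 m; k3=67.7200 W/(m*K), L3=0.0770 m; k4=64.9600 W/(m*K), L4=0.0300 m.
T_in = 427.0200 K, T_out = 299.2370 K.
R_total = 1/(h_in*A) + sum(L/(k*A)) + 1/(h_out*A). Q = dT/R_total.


R_conv_in = 1/(6.8090*3.7700) = 0.0390
R_1 = 0.1130/(99.0200*3.7700) = 0.0003
R_2 = 0.1020/(36.7280*3.7700) = 0.0007
R_3 = 0.0770/(67.7200*3.7700) = 0.0003
R_4 = 0.0300/(64.9600*3.7700) = 0.0001
R_conv_out = 1/(14.1940*3.7700) = 0.0187
R_total = 0.0591 K/W
Q = 127.7830 / 0.0591 = 2161.8873 W

R_total = 0.0591 K/W, Q = 2161.8873 W


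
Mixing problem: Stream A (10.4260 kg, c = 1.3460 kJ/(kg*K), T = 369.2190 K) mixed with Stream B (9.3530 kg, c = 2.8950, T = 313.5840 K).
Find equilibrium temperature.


num = 13672.2900
den = 41.1103
Tf = 332.5755 K

332.5755 K


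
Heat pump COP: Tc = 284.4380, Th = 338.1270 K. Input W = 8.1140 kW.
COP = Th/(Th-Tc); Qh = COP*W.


COP = 338.1270 / 53.6890 = 6.2979
Qh = 6.2979 * 8.1140 = 51.1010 kW

COP = 6.2979, Qh = 51.1010 kW


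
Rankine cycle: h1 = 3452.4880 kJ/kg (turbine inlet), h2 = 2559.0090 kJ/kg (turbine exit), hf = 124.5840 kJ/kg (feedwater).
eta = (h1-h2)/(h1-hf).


W = 893.4790 kJ/kg
Q_in = 3327.9040 kJ/kg
eta = 0.2685 = 26.8481%

eta = 26.8481%


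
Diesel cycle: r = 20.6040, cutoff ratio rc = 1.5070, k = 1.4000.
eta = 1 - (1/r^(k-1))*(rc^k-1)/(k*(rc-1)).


r^(k-1) = 3.3541
rc^k = 1.7757
eta = 0.6742 = 67.4199%

67.4199%


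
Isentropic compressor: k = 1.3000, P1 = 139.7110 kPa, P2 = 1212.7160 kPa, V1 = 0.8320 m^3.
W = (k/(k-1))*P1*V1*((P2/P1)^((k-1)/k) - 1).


(k-1)/k = 0.2308
(P2/P1)^exp = 1.6466
W = 4.3333 * 139.7110 * 0.8320 * (1.6466 - 1) = 325.6867 kJ

325.6867 kJ


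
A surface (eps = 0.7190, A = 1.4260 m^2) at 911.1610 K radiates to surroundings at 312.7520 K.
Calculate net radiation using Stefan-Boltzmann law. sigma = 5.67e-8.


T^4 = 6.8926e+11
Tsurr^4 = 9.5675e+09
Q = 0.7190 * 5.67e-8 * 1.4260 * 6.7969e+11 = 39513.1182 W

39513.1182 W


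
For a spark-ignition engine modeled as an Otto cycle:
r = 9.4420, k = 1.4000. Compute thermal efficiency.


r^(k-1) = 2.4549
eta = 1 - 1/2.4549 = 0.5926 = 59.2644%

59.2644%


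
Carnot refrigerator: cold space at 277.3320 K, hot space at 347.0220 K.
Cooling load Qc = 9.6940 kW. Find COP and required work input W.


COP = 277.3320 / 69.6900 = 3.9795
W = 9.6940 / 3.9795 = 2.4360 kW

COP = 3.9795, W = 2.4360 kW


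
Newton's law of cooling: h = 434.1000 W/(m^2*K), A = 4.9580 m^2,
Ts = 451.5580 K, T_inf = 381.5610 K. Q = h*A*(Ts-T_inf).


dT = 69.9970 K
Q = 434.1000 * 4.9580 * 69.9970 = 150652.2892 W

150652.2892 W


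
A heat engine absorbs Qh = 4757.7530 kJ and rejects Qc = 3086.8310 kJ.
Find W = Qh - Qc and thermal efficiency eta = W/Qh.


W = 4757.7530 - 3086.8310 = 1670.9220 kJ
eta = 1670.9220 / 4757.7530 = 0.3512 = 35.1200%

W = 1670.9220 kJ, eta = 35.1200%


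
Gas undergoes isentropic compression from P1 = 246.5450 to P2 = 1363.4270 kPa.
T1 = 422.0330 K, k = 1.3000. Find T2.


(k-1)/k = 0.2308
(P2/P1)^exp = 1.4839
T2 = 422.0330 * 1.4839 = 626.2489 K

626.2489 K


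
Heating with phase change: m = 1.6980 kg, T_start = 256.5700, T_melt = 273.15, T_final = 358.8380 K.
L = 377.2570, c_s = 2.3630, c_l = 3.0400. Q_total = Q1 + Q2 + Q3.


Q1 (sensible, solid) = 1.6980 * 2.3630 * 16.5800 = 66.5252 kJ
Q2 (latent) = 1.6980 * 377.2570 = 640.5824 kJ
Q3 (sensible, liquid) = 1.6980 * 3.0400 * 85.6880 = 442.3146 kJ
Q_total = 1149.4221 kJ

1149.4221 kJ


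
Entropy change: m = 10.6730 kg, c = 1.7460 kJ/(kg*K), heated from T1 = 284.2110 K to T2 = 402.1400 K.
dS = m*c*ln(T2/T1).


T2/T1 = 1.4149
ln(T2/T1) = 0.3471
dS = 10.6730 * 1.7460 * 0.3471 = 6.4679 kJ/K

6.4679 kJ/K


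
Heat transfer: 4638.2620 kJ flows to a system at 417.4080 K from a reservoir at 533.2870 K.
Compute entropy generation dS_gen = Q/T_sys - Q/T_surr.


dS_sys = 4638.2620/417.4080 = 11.1121 kJ/K
dS_surr = -4638.2620/533.2870 = -8.6975 kJ/K
dS_gen = 11.1121 - 8.6975 = 2.4146 kJ/K (irreversible)

dS_gen = 2.4146 kJ/K, irreversible


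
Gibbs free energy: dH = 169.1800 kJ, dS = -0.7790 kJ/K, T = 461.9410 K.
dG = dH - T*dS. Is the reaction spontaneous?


T*dS = 461.9410 * -0.7790 = -359.8520 kJ
dG = 169.1800 + 359.8520 = 529.0320 kJ (non-spontaneous)

dG = 529.0320 kJ, non-spontaneous


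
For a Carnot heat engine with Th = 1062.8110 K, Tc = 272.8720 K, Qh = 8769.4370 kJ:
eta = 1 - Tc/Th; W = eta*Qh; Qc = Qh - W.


eta = 1 - 272.8720/1062.8110 = 0.7433
W = 0.7433 * 8769.4370 = 6517.9230 kJ
Qc = 8769.4370 - 6517.9230 = 2251.5140 kJ

eta = 74.3254%, W = 6517.9230 kJ, Qc = 2251.5140 kJ


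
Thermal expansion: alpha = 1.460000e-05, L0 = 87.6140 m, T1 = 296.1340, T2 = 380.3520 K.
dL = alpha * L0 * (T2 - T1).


dT = 84.2180 K
dL = 1.460000e-05 * 87.6140 * 84.2180 = 0.107729 m
L_final = 87.721729 m

dL = 0.107729 m


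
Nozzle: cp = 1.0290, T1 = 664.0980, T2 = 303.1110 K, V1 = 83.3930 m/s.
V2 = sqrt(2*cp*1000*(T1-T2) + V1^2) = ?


dT = 360.9870 K
2*cp*1000*dT = 742911.2460
V1^2 = 6954.3924
V2 = sqrt(749865.6384) = 865.9478 m/s

865.9478 m/s


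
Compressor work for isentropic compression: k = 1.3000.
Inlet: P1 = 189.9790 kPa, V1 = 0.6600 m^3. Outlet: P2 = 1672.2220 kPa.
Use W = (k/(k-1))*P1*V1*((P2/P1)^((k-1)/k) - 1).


(k-1)/k = 0.2308
(P2/P1)^exp = 1.6519
W = 4.3333 * 189.9790 * 0.6600 * (1.6519 - 1) = 354.1995 kJ

354.1995 kJ


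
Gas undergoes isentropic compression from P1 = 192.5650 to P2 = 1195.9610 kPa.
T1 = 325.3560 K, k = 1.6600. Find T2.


(k-1)/k = 0.3976
(P2/P1)^exp = 2.0670
T2 = 325.3560 * 2.0670 = 672.5174 K

672.5174 K


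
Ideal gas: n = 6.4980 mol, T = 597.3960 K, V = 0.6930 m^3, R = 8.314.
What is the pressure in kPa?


P = nRT/V = 6.4980 * 8.314 * 597.3960 / 0.6930
= 32273.9437 / 0.6930 = 46571.3474 Pa = 46.5713 kPa

46.5713 kPa


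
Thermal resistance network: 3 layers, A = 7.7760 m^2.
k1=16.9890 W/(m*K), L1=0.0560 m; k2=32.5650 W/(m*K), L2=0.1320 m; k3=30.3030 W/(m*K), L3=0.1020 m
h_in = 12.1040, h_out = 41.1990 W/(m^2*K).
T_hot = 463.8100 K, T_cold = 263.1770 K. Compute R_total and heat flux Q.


R_conv_in = 1/(12.1040*7.7760) = 0.0106
R_1 = 0.0560/(16.9890*7.7760) = 0.0004
R_2 = 0.1320/(32.5650*7.7760) = 0.0005
R_3 = 0.1020/(30.3030*7.7760) = 0.0004
R_conv_out = 1/(41.1990*7.7760) = 0.0031
R_total = 0.0151 K/W
Q = 200.6330 / 0.0151 = 13265.7321 W

R_total = 0.0151 K/W, Q = 13265.7321 W


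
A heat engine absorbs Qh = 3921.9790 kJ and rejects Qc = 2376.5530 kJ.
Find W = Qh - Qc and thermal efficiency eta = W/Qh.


W = 3921.9790 - 2376.5530 = 1545.4260 kJ
eta = 1545.4260 / 3921.9790 = 0.3940 = 39.4042%

W = 1545.4260 kJ, eta = 39.4042%


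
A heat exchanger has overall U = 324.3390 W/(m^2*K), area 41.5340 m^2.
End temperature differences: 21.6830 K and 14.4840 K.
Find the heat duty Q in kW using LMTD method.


LMTD = 17.8421 K
Q = 324.3390 * 41.5340 * 17.8421 = 240352.6087 W = 240.3526 kW

240.3526 kW


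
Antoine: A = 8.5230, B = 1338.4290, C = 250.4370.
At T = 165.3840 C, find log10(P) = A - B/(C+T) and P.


C+T = 415.8210
B/(C+T) = 3.2188
log10(P) = 8.5230 - 3.2188 = 5.3042
P = 10^5.3042 = 201482.6247 mmHg

201482.6247 mmHg


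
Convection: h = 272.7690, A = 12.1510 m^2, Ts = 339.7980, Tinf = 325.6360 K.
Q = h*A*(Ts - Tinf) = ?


dT = 14.1620 K
Q = 272.7690 * 12.1510 * 14.1620 = 46938.7611 W

46938.7611 W


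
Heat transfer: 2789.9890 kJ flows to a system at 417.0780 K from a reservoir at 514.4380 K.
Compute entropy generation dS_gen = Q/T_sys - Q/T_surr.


dS_sys = 2789.9890/417.0780 = 6.6894 kJ/K
dS_surr = -2789.9890/514.4380 = -5.4234 kJ/K
dS_gen = 6.6894 - 5.4234 = 1.2660 kJ/K (irreversible)

dS_gen = 1.2660 kJ/K, irreversible


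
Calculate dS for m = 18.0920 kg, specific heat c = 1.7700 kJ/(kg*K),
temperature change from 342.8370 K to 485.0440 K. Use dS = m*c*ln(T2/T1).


T2/T1 = 1.4148
ln(T2/T1) = 0.3470
dS = 18.0920 * 1.7700 * 0.3470 = 11.1114 kJ/K

11.1114 kJ/K


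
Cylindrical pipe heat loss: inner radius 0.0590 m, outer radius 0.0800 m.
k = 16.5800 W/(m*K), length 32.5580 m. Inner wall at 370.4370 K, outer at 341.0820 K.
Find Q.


dT = 29.3550 K
ln(ro/ri) = 0.3045
Q = 2*pi*16.5800*32.5580*29.3550 / 0.3045 = 326988.3789 W

326988.3789 W


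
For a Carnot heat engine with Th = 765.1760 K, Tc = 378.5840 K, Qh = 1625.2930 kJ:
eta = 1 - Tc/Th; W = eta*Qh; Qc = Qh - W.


eta = 1 - 378.5840/765.1760 = 0.5052
W = 0.5052 * 1625.2930 = 821.1513 kJ
Qc = 1625.2930 - 821.1513 = 804.1417 kJ

eta = 50.5233%, W = 821.1513 kJ, Qc = 804.1417 kJ


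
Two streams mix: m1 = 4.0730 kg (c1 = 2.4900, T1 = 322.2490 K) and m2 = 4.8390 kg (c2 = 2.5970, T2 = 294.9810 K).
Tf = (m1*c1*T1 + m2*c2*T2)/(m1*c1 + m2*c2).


num = 6975.1670
den = 22.7087
Tf = 307.1590 K

307.1590 K


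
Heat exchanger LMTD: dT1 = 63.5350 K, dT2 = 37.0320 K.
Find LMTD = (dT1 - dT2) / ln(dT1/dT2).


dT1/dT2 = 1.7157
ln(dT1/dT2) = 0.5398
LMTD = 26.5030 / 0.5398 = 49.0970 K

49.0970 K


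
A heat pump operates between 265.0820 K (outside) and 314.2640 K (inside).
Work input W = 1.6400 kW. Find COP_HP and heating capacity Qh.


COP = 314.2640 / 49.1820 = 6.3898
Qh = 6.3898 * 1.6400 = 10.4793 kW

COP = 6.3898, Qh = 10.4793 kW


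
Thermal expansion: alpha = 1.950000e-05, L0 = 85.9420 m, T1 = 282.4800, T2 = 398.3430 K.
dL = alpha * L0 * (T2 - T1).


dT = 115.8630 K
dL = 1.950000e-05 * 85.9420 * 115.8630 = 0.194171 m
L_final = 86.136171 m

dL = 0.194171 m


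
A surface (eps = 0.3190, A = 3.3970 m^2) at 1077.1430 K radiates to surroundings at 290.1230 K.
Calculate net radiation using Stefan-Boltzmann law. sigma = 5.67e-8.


T^4 = 1.3461e+12
Tsurr^4 = 7.0848e+09
Q = 0.3190 * 5.67e-8 * 3.3970 * 1.3391e+12 = 82275.5900 W

82275.5900 W


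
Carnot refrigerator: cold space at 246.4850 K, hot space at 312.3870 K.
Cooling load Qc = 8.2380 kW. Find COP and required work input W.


COP = 246.4850 / 65.9020 = 3.7402
W = 8.2380 / 3.7402 = 2.2026 kW

COP = 3.7402, W = 2.2026 kW


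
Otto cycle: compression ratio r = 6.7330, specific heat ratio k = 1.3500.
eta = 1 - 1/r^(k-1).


r^(k-1) = 1.9493
eta = 1 - 1/1.9493 = 0.4870 = 48.6989%

48.6989%


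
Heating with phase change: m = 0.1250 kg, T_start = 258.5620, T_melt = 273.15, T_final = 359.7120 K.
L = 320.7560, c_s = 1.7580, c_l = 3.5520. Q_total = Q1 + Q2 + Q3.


Q1 (sensible, solid) = 0.1250 * 1.7580 * 14.5880 = 3.2057 kJ
Q2 (latent) = 0.1250 * 320.7560 = 40.0945 kJ
Q3 (sensible, liquid) = 0.1250 * 3.5520 * 86.5620 = 38.4335 kJ
Q_total = 81.7337 kJ

81.7337 kJ


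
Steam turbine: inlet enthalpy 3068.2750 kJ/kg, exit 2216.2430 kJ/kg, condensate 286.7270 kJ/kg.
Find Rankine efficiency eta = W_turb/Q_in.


W = 852.0320 kJ/kg
Q_in = 2781.5480 kJ/kg
eta = 0.3063 = 30.6316%

eta = 30.6316%


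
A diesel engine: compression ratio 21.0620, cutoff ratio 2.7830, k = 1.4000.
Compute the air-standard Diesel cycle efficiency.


r^(k-1) = 3.3838
rc^k = 4.1910
eta = 0.6222 = 62.2212%

62.2212%


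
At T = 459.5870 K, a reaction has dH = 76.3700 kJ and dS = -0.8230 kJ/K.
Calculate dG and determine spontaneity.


T*dS = 459.5870 * -0.8230 = -378.2401 kJ
dG = 76.3700 + 378.2401 = 454.6101 kJ (non-spontaneous)

dG = 454.6101 kJ, non-spontaneous


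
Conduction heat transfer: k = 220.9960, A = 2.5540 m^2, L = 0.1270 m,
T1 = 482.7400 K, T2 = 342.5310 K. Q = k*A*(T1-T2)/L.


dT = 140.2090 K
Q = 220.9960 * 2.5540 * 140.2090 / 0.1270 = 623128.3018 W

623128.3018 W


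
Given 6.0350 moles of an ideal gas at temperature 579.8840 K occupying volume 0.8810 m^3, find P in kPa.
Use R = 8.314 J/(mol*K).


P = nRT/V = 6.0350 * 8.314 * 579.8840 / 0.8810
= 29095.6739 / 0.8810 = 33025.7366 Pa = 33.0257 kPa

33.0257 kPa


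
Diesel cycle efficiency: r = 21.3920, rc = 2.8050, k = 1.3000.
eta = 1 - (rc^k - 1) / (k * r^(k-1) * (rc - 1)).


r^(k-1) = 2.5065
rc^k = 3.8222
eta = 0.5202 = 52.0166%

52.0166%


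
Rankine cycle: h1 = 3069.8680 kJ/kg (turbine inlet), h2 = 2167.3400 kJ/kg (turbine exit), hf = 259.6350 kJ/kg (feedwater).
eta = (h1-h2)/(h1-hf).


W = 902.5280 kJ/kg
Q_in = 2810.2330 kJ/kg
eta = 0.3212 = 32.1158%

eta = 32.1158%


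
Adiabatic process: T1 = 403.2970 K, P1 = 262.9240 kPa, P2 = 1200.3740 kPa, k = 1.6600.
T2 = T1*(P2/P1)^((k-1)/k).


(k-1)/k = 0.3976
(P2/P1)^exp = 1.8290
T2 = 403.2970 * 1.8290 = 737.6161 K

737.6161 K


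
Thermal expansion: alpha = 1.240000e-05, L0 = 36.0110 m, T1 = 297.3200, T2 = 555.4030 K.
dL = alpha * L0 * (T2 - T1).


dT = 258.0830 K
dL = 1.240000e-05 * 36.0110 * 258.0830 = 0.115243 m
L_final = 36.126243 m

dL = 0.115243 m


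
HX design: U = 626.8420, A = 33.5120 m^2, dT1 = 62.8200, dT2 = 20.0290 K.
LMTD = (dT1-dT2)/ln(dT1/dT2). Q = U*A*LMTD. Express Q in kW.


LMTD = 37.4344 K
Q = 626.8420 * 33.5120 * 37.4344 = 786374.7906 W = 786.3748 kW

786.3748 kW


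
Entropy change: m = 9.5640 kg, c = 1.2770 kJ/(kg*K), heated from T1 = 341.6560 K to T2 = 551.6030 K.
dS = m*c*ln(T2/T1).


T2/T1 = 1.6145
ln(T2/T1) = 0.4790
dS = 9.5640 * 1.2770 * 0.4790 = 5.8504 kJ/K

5.8504 kJ/K


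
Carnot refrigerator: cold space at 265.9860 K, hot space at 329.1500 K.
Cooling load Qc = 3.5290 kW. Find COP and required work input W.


COP = 265.9860 / 63.1640 = 4.2110
W = 3.5290 / 4.2110 = 0.8380 kW

COP = 4.2110, W = 0.8380 kW


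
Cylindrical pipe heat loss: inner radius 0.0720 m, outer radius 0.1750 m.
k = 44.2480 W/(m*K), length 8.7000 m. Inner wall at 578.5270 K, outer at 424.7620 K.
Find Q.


dT = 153.7650 K
ln(ro/ri) = 0.8881
Q = 2*pi*44.2480*8.7000*153.7650 / 0.8881 = 418773.0063 W

418773.0063 W


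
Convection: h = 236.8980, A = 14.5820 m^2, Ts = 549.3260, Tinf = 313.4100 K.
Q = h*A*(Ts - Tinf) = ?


dT = 235.9160 K
Q = 236.8980 * 14.5820 * 235.9160 = 814959.2326 W

814959.2326 W


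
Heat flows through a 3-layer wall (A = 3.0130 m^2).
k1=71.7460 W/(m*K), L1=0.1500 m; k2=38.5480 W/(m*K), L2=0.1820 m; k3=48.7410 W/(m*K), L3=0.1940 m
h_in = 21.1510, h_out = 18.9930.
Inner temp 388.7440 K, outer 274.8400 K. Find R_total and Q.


R_conv_in = 1/(21.1510*3.0130) = 0.0157
R_1 = 0.1500/(71.7460*3.0130) = 0.0007
R_2 = 0.1820/(38.5480*3.0130) = 0.0016
R_3 = 0.1940/(48.7410*3.0130) = 0.0013
R_conv_out = 1/(18.9930*3.0130) = 0.0175
R_total = 0.0367 K/W
Q = 113.9040 / 0.0367 = 3099.5788 W

R_total = 0.0367 K/W, Q = 3099.5788 W


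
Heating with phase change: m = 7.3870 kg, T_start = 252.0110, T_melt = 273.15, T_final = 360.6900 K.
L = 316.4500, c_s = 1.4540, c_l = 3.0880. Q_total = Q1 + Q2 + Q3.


Q1 (sensible, solid) = 7.3870 * 1.4540 * 21.1390 = 227.0476 kJ
Q2 (latent) = 7.3870 * 316.4500 = 2337.6161 kJ
Q3 (sensible, liquid) = 7.3870 * 3.0880 * 87.5400 = 1996.8798 kJ
Q_total = 4561.5436 kJ

4561.5436 kJ


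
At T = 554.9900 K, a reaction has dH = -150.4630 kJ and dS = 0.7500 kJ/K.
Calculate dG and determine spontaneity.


T*dS = 554.9900 * 0.7500 = 416.2425 kJ
dG = -150.4630 - 416.2425 = -566.7055 kJ (spontaneous)

dG = -566.7055 kJ, spontaneous


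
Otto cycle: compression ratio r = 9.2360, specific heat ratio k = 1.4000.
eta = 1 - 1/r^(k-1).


r^(k-1) = 2.4333
eta = 1 - 1/2.4333 = 0.5890 = 58.9033%

58.9033%


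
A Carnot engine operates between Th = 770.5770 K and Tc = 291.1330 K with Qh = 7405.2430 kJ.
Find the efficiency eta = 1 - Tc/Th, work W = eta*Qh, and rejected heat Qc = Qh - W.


eta = 1 - 291.1330/770.5770 = 0.6222
W = 0.6222 * 7405.2430 = 4607.4556 kJ
Qc = 7405.2430 - 4607.4556 = 2797.7874 kJ

eta = 62.2188%, W = 4607.4556 kJ, Qc = 2797.7874 kJ


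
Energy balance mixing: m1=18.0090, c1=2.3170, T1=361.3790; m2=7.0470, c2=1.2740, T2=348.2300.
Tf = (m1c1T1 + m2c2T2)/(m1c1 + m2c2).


num = 18205.5749
den = 50.7047
Tf = 359.0508 K

359.0508 K


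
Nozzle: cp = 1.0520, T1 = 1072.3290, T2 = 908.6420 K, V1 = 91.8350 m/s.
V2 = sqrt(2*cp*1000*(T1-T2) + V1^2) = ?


dT = 163.6870 K
2*cp*1000*dT = 344397.4480
V1^2 = 8433.6672
V2 = sqrt(352831.1152) = 593.9959 m/s

593.9959 m/s


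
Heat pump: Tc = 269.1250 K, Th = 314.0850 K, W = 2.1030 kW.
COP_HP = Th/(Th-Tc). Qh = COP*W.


COP = 314.0850 / 44.9600 = 6.9859
Qh = 6.9859 * 2.1030 = 14.6913 kW

COP = 6.9859, Qh = 14.6913 kW


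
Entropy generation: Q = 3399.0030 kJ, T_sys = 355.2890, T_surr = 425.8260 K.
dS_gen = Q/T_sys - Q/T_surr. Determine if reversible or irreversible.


dS_sys = 3399.0030/355.2890 = 9.5669 kJ/K
dS_surr = -3399.0030/425.8260 = -7.9821 kJ/K
dS_gen = 9.5669 - 7.9821 = 1.5847 kJ/K (irreversible)

dS_gen = 1.5847 kJ/K, irreversible


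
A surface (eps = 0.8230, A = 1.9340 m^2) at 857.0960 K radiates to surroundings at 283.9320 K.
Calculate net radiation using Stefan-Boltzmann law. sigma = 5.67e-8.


T^4 = 5.3966e+11
Tsurr^4 = 6.4992e+09
Q = 0.8230 * 5.67e-8 * 1.9340 * 5.3316e+11 = 48116.6321 W

48116.6321 W


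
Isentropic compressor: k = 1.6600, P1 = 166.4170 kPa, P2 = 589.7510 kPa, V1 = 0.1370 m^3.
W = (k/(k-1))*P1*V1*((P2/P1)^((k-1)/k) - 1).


(k-1)/k = 0.3976
(P2/P1)^exp = 1.6537
W = 2.5152 * 166.4170 * 0.1370 * (1.6537 - 1) = 37.4870 kJ

37.4870 kJ


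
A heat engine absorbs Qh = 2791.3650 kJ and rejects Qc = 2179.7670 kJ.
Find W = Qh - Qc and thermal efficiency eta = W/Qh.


W = 2791.3650 - 2179.7670 = 611.5980 kJ
eta = 611.5980 / 2791.3650 = 0.2191 = 21.9104%

W = 611.5980 kJ, eta = 21.9104%


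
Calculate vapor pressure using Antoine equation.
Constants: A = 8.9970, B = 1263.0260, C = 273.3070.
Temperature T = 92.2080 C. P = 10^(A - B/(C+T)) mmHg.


C+T = 365.5150
B/(C+T) = 3.4555
log10(P) = 8.9970 - 3.4555 = 5.5415
P = 10^5.5415 = 347960.7997 mmHg

347960.7997 mmHg


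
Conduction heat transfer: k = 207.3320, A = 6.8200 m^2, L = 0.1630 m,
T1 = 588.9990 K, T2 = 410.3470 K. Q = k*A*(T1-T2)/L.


dT = 178.6520 K
Q = 207.3320 * 6.8200 * 178.6520 / 0.1630 = 1549783.3465 W

1549783.3465 W


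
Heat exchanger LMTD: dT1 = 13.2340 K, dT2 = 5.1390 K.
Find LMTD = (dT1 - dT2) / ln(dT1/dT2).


dT1/dT2 = 2.5752
ln(dT1/dT2) = 0.9459
LMTD = 8.0950 / 0.9459 = 8.5577 K

8.5577 K


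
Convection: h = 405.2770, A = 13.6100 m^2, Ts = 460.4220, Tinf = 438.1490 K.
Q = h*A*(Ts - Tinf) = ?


dT = 22.2730 K
Q = 405.2770 * 13.6100 * 22.2730 = 122853.8582 W

122853.8582 W


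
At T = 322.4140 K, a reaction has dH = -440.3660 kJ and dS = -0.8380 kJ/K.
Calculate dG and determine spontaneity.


T*dS = 322.4140 * -0.8380 = -270.1829 kJ
dG = -440.3660 + 270.1829 = -170.1831 kJ (spontaneous)

dG = -170.1831 kJ, spontaneous


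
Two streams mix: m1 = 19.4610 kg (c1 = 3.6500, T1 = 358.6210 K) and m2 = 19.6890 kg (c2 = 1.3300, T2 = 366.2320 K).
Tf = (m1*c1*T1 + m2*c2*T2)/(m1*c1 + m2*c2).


num = 35064.0866
den = 97.2190
Tf = 360.6711 K

360.6711 K


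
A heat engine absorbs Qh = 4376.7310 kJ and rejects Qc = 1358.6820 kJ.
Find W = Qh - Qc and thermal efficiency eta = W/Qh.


W = 4376.7310 - 1358.6820 = 3018.0490 kJ
eta = 3018.0490 / 4376.7310 = 0.6896 = 68.9567%

W = 3018.0490 kJ, eta = 68.9567%


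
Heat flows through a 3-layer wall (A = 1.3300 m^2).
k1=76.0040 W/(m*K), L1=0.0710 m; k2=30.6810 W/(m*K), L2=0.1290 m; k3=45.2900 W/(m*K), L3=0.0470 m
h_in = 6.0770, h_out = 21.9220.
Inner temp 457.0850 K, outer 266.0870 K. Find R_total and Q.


R_conv_in = 1/(6.0770*1.3300) = 0.1237
R_1 = 0.0710/(76.0040*1.3300) = 0.0007
R_2 = 0.1290/(30.6810*1.3300) = 0.0032
R_3 = 0.0470/(45.2900*1.3300) = 0.0008
R_conv_out = 1/(21.9220*1.3300) = 0.0343
R_total = 0.1627 K/W
Q = 190.9980 / 0.1627 = 1174.1628 W

R_total = 0.1627 K/W, Q = 1174.1628 W


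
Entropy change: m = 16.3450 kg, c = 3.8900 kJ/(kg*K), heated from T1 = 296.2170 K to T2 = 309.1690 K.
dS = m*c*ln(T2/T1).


T2/T1 = 1.0437
ln(T2/T1) = 0.0428
dS = 16.3450 * 3.8900 * 0.0428 = 2.7210 kJ/K

2.7210 kJ/K


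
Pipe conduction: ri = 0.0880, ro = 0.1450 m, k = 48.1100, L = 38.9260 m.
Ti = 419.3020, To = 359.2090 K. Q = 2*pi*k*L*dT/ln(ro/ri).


dT = 60.0930 K
ln(ro/ri) = 0.4994
Q = 2*pi*48.1100*38.9260*60.0930 / 0.4994 = 1415901.4379 W

1415901.4379 W


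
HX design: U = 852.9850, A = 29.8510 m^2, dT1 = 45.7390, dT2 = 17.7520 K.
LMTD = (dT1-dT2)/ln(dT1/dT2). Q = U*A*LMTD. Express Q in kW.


LMTD = 29.5704 K
Q = 852.9850 * 29.8510 * 29.5704 = 752935.0419 W = 752.9350 kW

752.9350 kW


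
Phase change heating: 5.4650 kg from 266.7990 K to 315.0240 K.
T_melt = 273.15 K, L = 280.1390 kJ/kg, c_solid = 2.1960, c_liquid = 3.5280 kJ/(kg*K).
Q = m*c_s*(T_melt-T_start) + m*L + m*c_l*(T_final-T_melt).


Q1 (sensible, solid) = 5.4650 * 2.1960 * 6.3510 = 76.2192 kJ
Q2 (latent) = 5.4650 * 280.1390 = 1530.9596 kJ
Q3 (sensible, liquid) = 5.4650 * 3.5280 * 41.8740 = 807.3525 kJ
Q_total = 2414.5314 kJ

2414.5314 kJ


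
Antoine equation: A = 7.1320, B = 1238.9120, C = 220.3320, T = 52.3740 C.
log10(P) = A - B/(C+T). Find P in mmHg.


C+T = 272.7060
B/(C+T) = 4.5430
log10(P) = 7.1320 - 4.5430 = 2.5890
P = 10^2.5890 = 388.1220 mmHg

388.1220 mmHg


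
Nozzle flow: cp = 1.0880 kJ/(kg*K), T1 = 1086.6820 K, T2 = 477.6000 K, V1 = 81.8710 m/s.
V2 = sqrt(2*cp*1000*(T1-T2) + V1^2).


dT = 609.0820 K
2*cp*1000*dT = 1325362.4320
V1^2 = 6702.8606
V2 = sqrt(1332065.2926) = 1154.1513 m/s

1154.1513 m/s


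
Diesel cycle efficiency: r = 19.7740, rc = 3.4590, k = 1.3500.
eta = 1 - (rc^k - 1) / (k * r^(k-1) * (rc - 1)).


r^(k-1) = 2.8421
rc^k = 5.3405
eta = 0.5399 = 53.9938%

53.9938%


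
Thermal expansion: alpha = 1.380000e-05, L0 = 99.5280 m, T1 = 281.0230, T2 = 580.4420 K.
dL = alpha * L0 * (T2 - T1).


dT = 299.4190 K
dL = 1.380000e-05 * 99.5280 * 299.4190 = 0.411248 m
L_final = 99.939248 m

dL = 0.411248 m


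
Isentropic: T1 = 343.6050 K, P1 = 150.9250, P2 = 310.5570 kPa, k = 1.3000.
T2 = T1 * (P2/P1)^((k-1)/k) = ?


(k-1)/k = 0.2308
(P2/P1)^exp = 1.1812
T2 = 343.6050 * 1.1812 = 405.8616 K

405.8616 K


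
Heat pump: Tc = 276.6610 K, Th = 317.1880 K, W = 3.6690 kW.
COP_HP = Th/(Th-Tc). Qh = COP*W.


COP = 317.1880 / 40.5270 = 7.8266
Qh = 7.8266 * 3.6690 = 28.7157 kW

COP = 7.8266, Qh = 28.7157 kW


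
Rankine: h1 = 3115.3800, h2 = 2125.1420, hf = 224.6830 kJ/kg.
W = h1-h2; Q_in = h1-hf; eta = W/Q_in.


W = 990.2380 kJ/kg
Q_in = 2890.6970 kJ/kg
eta = 0.3426 = 34.2560%

eta = 34.2560%


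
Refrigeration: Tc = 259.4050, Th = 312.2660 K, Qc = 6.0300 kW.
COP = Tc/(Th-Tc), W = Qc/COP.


COP = 259.4050 / 52.8610 = 4.9073
W = 6.0300 / 4.9073 = 1.2288 kW

COP = 4.9073, W = 1.2288 kW


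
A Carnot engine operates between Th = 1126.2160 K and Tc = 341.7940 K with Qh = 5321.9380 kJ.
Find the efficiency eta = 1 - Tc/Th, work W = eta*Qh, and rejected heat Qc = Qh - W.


eta = 1 - 341.7940/1126.2160 = 0.6965
W = 0.6965 * 5321.9380 = 3706.7892 kJ
Qc = 5321.9380 - 3706.7892 = 1615.1488 kJ

eta = 69.6511%, W = 3706.7892 kJ, Qc = 1615.1488 kJ


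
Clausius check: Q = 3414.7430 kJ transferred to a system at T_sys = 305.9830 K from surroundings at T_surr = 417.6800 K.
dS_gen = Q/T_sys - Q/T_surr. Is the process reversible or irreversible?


dS_sys = 3414.7430/305.9830 = 11.1599 kJ/K
dS_surr = -3414.7430/417.6800 = -8.1755 kJ/K
dS_gen = 11.1599 - 8.1755 = 2.9844 kJ/K (irreversible)

dS_gen = 2.9844 kJ/K, irreversible


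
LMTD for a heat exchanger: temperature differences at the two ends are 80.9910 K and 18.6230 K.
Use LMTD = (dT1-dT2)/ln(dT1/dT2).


dT1/dT2 = 4.3490
ln(dT1/dT2) = 1.4699
LMTD = 62.3680 / 1.4699 = 42.4289 K

42.4289 K


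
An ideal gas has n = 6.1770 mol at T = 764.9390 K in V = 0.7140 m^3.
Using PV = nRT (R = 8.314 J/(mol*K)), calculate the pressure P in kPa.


P = nRT/V = 6.1770 * 8.314 * 764.9390 / 0.7140
= 39283.8845 / 0.7140 = 55019.4461 Pa = 55.0194 kPa

55.0194 kPa


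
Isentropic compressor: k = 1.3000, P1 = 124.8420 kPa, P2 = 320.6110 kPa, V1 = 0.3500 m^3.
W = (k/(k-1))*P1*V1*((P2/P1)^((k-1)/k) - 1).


(k-1)/k = 0.2308
(P2/P1)^exp = 1.2432
W = 4.3333 * 124.8420 * 0.3500 * (1.2432 - 1) = 46.0409 kJ

46.0409 kJ


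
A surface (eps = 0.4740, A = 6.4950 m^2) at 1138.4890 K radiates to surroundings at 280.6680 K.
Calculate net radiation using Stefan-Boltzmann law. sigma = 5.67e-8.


T^4 = 1.6800e+12
Tsurr^4 = 6.2054e+09
Q = 0.4740 * 5.67e-8 * 6.4950 * 1.6738e+12 = 292178.8718 W

292178.8718 W


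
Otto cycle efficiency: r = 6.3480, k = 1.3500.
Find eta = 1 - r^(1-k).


r^(k-1) = 1.9095
eta = 1 - 1/1.9095 = 0.4763 = 47.6307%

47.6307%


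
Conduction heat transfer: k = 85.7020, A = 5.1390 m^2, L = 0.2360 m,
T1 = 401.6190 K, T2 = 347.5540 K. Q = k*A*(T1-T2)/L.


dT = 54.0650 K
Q = 85.7020 * 5.1390 * 54.0650 / 0.2360 = 100895.9605 W

100895.9605 W


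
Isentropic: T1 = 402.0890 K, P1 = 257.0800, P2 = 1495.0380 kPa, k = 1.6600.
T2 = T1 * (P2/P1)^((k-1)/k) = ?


(k-1)/k = 0.3976
(P2/P1)^exp = 2.0137
T2 = 402.0890 * 2.0137 = 809.6800 K

809.6800 K


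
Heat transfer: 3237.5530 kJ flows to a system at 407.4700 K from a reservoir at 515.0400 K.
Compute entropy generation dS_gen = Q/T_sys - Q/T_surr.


dS_sys = 3237.5530/407.4700 = 7.9455 kJ/K
dS_surr = -3237.5530/515.0400 = -6.2860 kJ/K
dS_gen = 7.9455 - 6.2860 = 1.6595 kJ/K (irreversible)

dS_gen = 1.6595 kJ/K, irreversible


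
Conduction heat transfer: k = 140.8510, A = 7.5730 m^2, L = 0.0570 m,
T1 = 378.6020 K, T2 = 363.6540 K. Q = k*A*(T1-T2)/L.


dT = 14.9480 K
Q = 140.8510 * 7.5730 * 14.9480 / 0.0570 = 279728.1190 W

279728.1190 W


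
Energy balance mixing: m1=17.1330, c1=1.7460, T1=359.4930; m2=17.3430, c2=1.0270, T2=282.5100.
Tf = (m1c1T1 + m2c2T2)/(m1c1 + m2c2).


num = 15785.8113
den = 47.7255
Tf = 330.7628 K

330.7628 K


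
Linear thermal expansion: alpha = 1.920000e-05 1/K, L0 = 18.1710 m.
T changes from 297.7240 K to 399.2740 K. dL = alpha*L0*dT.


dT = 101.5500 K
dL = 1.920000e-05 * 18.1710 * 101.5500 = 0.035429 m
L_final = 18.206429 m

dL = 0.035429 m


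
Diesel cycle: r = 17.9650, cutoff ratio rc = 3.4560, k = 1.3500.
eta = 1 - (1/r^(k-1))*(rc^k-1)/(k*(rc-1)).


r^(k-1) = 2.7482
rc^k = 5.3343
eta = 0.5243 = 52.4332%

52.4332%


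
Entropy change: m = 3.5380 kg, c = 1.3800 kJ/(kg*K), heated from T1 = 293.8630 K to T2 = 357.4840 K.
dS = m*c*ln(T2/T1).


T2/T1 = 1.2165
ln(T2/T1) = 0.1960
dS = 3.5380 * 1.3800 * 0.1960 = 0.9568 kJ/K

0.9568 kJ/K


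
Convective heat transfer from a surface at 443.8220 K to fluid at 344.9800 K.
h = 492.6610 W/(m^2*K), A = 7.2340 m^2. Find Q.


dT = 98.8420 K
Q = 492.6610 * 7.2340 * 98.8420 = 352263.9600 W

352263.9600 W


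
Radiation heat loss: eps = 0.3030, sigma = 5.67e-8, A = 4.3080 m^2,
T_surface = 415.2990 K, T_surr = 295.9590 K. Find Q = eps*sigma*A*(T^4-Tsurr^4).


T^4 = 2.9747e+10
Tsurr^4 = 7.6723e+09
Q = 0.3030 * 5.67e-8 * 4.3080 * 2.2075e+10 = 1633.7909 W

1633.7909 W


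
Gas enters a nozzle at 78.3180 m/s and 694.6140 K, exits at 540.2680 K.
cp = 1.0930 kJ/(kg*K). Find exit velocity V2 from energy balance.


dT = 154.3460 K
2*cp*1000*dT = 337400.3560
V1^2 = 6133.7091
V2 = sqrt(343534.0651) = 586.1178 m/s

586.1178 m/s


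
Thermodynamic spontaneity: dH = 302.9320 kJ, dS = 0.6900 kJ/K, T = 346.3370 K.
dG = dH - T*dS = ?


T*dS = 346.3370 * 0.6900 = 238.9725 kJ
dG = 302.9320 - 238.9725 = 63.9595 kJ (non-spontaneous)

dG = 63.9595 kJ, non-spontaneous


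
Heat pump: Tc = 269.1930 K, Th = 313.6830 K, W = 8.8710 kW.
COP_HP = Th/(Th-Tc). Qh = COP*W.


COP = 313.6830 / 44.4900 = 7.0506
Qh = 7.0506 * 8.8710 = 62.5462 kW

COP = 7.0506, Qh = 62.5462 kW


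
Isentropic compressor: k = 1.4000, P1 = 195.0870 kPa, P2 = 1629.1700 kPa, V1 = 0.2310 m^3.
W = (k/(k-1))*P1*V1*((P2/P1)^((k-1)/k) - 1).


(k-1)/k = 0.2857
(P2/P1)^exp = 1.8338
W = 3.5000 * 195.0870 * 0.2310 * (1.8338 - 1) = 131.5146 kJ

131.5146 kJ


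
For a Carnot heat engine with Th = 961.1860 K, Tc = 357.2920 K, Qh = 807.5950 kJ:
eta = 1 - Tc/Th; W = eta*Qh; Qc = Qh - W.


eta = 1 - 357.2920/961.1860 = 0.6283
W = 0.6283 * 807.5950 = 507.3958 kJ
Qc = 807.5950 - 507.3958 = 300.1992 kJ

eta = 62.8280%, W = 507.3958 kJ, Qc = 300.1992 kJ


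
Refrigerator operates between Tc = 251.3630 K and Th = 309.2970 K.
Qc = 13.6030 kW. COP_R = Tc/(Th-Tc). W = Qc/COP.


COP = 251.3630 / 57.9340 = 4.3388
W = 13.6030 / 4.3388 = 3.1352 kW

COP = 4.3388, W = 3.1352 kW


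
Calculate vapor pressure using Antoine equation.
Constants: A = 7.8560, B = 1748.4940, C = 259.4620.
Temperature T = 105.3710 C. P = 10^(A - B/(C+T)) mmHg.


C+T = 364.8330
B/(C+T) = 4.7926
log10(P) = 7.8560 - 4.7926 = 3.0634
P = 10^3.0634 = 1157.2114 mmHg

1157.2114 mmHg


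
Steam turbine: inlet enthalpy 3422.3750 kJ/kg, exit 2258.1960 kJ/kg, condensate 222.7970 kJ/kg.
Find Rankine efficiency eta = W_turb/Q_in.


W = 1164.1790 kJ/kg
Q_in = 3199.5780 kJ/kg
eta = 0.3639 = 36.3854%

eta = 36.3854%


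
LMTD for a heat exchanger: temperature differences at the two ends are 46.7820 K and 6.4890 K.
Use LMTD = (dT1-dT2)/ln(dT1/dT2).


dT1/dT2 = 7.2094
ln(dT1/dT2) = 1.9754
LMTD = 40.2930 / 1.9754 = 20.3975 K

20.3975 K


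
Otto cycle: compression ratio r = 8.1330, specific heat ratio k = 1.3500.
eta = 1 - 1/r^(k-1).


r^(k-1) = 2.0825
eta = 1 - 1/2.0825 = 0.5198 = 51.9811%

51.9811%


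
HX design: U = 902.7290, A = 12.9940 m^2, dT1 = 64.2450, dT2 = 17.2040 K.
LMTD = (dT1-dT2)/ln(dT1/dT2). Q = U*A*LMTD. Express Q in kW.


LMTD = 35.7031 K
Q = 902.7290 * 12.9940 * 35.7031 = 418799.1064 W = 418.7991 kW

418.7991 kW


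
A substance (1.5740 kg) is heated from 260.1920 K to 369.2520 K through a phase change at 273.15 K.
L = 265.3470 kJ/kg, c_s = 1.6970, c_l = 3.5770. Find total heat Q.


Q1 (sensible, solid) = 1.5740 * 1.6970 * 12.9580 = 34.6118 kJ
Q2 (latent) = 1.5740 * 265.3470 = 417.6562 kJ
Q3 (sensible, liquid) = 1.5740 * 3.5770 * 96.1020 = 541.0733 kJ
Q_total = 993.3413 kJ

993.3413 kJ
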